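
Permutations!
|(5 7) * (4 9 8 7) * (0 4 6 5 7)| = 4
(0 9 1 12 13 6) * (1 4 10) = (0 9 4 10 1 12 13 6) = [9, 12, 2, 3, 10, 5, 0, 7, 8, 4, 1, 11, 13, 6]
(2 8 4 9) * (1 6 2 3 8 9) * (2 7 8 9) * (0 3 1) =(0 3 9 1 6 7 8 4) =[3, 6, 2, 9, 0, 5, 7, 8, 4, 1]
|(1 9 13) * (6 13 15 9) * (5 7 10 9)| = 15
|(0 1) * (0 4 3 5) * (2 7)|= |(0 1 4 3 5)(2 7)|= 10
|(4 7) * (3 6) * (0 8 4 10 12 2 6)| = |(0 8 4 7 10 12 2 6 3)| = 9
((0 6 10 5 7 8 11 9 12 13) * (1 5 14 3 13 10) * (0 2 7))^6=((0 6 1 5)(2 7 8 11 9 12 10 14 3 13))^6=(0 1)(2 10 8 3 9)(5 6)(7 14 11 13 12)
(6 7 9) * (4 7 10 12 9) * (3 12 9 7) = (3 12 7 4)(6 10 9) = [0, 1, 2, 12, 3, 5, 10, 4, 8, 6, 9, 11, 7]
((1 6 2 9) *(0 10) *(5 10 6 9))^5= (10)(1 9)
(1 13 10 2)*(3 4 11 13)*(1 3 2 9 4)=(1 2 3)(4 11 13 10 9)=[0, 2, 3, 1, 11, 5, 6, 7, 8, 4, 9, 13, 12, 10]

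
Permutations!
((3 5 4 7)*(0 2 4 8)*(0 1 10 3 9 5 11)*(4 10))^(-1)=((0 2 10 3 11)(1 4 7 9 5 8))^(-1)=(0 11 3 10 2)(1 8 5 9 7 4)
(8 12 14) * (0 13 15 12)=[13, 1, 2, 3, 4, 5, 6, 7, 0, 9, 10, 11, 14, 15, 8, 12]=(0 13 15 12 14 8)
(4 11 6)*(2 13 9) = [0, 1, 13, 3, 11, 5, 4, 7, 8, 2, 10, 6, 12, 9] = (2 13 9)(4 11 6)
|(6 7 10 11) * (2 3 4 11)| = |(2 3 4 11 6 7 10)| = 7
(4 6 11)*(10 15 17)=(4 6 11)(10 15 17)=[0, 1, 2, 3, 6, 5, 11, 7, 8, 9, 15, 4, 12, 13, 14, 17, 16, 10]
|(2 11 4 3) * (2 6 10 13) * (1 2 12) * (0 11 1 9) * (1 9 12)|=10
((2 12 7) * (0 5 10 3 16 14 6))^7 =(16)(2 12 7)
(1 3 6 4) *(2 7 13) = (1 3 6 4)(2 7 13) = [0, 3, 7, 6, 1, 5, 4, 13, 8, 9, 10, 11, 12, 2]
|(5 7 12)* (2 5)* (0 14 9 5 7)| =|(0 14 9 5)(2 7 12)| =12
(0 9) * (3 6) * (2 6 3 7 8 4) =(0 9)(2 6 7 8 4) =[9, 1, 6, 3, 2, 5, 7, 8, 4, 0]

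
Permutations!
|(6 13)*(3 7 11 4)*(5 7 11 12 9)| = 12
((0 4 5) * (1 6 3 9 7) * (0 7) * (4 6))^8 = (9)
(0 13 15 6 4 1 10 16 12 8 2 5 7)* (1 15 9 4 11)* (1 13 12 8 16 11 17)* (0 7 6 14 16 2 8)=(0 12 2 5 6 17 1 10 11 13 9 4 15 14 16)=[12, 10, 5, 3, 15, 6, 17, 7, 8, 4, 11, 13, 2, 9, 16, 14, 0, 1]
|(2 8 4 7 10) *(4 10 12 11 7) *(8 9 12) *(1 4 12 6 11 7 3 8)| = |(1 4 12 7)(2 9 6 11 3 8 10)| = 28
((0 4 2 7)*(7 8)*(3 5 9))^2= (0 2 7 4 8)(3 9 5)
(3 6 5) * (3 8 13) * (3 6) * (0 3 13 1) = [3, 0, 2, 13, 4, 8, 5, 7, 1, 9, 10, 11, 12, 6] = (0 3 13 6 5 8 1)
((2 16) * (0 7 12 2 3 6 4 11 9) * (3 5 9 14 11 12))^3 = (0 6 2 9 3 12 5 7 4 16)(11 14)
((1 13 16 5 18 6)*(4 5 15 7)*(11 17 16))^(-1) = (1 6 18 5 4 7 15 16 17 11 13)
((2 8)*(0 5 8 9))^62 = (0 8 9 5 2) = ((0 5 8 2 9))^62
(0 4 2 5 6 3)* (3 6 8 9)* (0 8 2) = (0 4)(2 5)(3 8 9) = [4, 1, 5, 8, 0, 2, 6, 7, 9, 3]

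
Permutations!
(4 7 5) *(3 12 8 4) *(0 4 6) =(0 4 7 5 3 12 8 6) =[4, 1, 2, 12, 7, 3, 0, 5, 6, 9, 10, 11, 8]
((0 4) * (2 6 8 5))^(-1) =((0 4)(2 6 8 5))^(-1) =(0 4)(2 5 8 6)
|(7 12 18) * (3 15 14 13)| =|(3 15 14 13)(7 12 18)| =12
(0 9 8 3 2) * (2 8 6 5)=[9, 1, 0, 8, 4, 2, 5, 7, 3, 6]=(0 9 6 5 2)(3 8)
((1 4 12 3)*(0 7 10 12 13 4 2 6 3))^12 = (13) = ((0 7 10 12)(1 2 6 3)(4 13))^12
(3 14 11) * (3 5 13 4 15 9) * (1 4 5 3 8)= (1 4 15 9 8)(3 14 11)(5 13)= [0, 4, 2, 14, 15, 13, 6, 7, 1, 8, 10, 3, 12, 5, 11, 9]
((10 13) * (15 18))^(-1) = (10 13)(15 18)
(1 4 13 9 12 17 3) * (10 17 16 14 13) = (1 4 10 17 3)(9 12 16 14 13) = [0, 4, 2, 1, 10, 5, 6, 7, 8, 12, 17, 11, 16, 9, 13, 15, 14, 3]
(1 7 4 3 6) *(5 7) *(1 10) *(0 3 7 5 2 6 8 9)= (0 3 8 9)(1 2 6 10)(4 7)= [3, 2, 6, 8, 7, 5, 10, 4, 9, 0, 1]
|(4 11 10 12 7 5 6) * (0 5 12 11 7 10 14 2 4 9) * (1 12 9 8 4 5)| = 13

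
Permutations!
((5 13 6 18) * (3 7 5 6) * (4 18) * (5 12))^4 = ((3 7 12 5 13)(4 18 6))^4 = (3 13 5 12 7)(4 18 6)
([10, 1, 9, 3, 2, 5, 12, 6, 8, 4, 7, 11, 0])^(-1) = [12, 1, 4, 3, 9, 5, 7, 10, 8, 2, 0, 11, 6]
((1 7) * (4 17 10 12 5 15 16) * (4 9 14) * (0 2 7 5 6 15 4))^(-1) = ((0 2 7 1 5 4 17 10 12 6 15 16 9 14))^(-1) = (0 14 9 16 15 6 12 10 17 4 5 1 7 2)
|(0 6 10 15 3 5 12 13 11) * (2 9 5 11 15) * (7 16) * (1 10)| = |(0 6 1 10 2 9 5 12 13 15 3 11)(7 16)| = 12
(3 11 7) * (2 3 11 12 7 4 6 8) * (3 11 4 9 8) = (2 11 9 8)(3 12 7 4 6) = [0, 1, 11, 12, 6, 5, 3, 4, 2, 8, 10, 9, 7]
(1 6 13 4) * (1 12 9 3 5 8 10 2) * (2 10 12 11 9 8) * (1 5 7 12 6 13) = (1 13 4 11 9 3 7 12 8 6)(2 5) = [0, 13, 5, 7, 11, 2, 1, 12, 6, 3, 10, 9, 8, 4]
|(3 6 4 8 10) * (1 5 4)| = 7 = |(1 5 4 8 10 3 6)|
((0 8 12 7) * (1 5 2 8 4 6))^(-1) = ((0 4 6 1 5 2 8 12 7))^(-1) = (0 7 12 8 2 5 1 6 4)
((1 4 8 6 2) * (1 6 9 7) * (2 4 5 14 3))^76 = ((1 5 14 3 2 6 4 8 9 7))^76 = (1 4 14 9 2)(3 7 6 5 8)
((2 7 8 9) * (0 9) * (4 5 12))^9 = ((0 9 2 7 8)(4 5 12))^9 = (12)(0 8 7 2 9)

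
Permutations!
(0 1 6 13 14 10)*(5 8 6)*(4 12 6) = [1, 5, 2, 3, 12, 8, 13, 7, 4, 9, 0, 11, 6, 14, 10] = (0 1 5 8 4 12 6 13 14 10)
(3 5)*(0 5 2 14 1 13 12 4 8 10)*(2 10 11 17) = (0 5 3 10)(1 13 12 4 8 11 17 2 14) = [5, 13, 14, 10, 8, 3, 6, 7, 11, 9, 0, 17, 4, 12, 1, 15, 16, 2]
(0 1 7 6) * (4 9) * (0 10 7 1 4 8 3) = (0 4 9 8 3)(6 10 7) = [4, 1, 2, 0, 9, 5, 10, 6, 3, 8, 7]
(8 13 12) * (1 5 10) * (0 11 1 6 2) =(0 11 1 5 10 6 2)(8 13 12) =[11, 5, 0, 3, 4, 10, 2, 7, 13, 9, 6, 1, 8, 12]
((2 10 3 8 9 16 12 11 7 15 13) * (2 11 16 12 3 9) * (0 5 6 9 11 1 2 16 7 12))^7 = (0 9 6 5)(1 13 15 7 12 11 10 2)(3 8 16)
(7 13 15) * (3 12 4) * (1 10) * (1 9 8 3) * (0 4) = (0 4 1 10 9 8 3 12)(7 13 15) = [4, 10, 2, 12, 1, 5, 6, 13, 3, 8, 9, 11, 0, 15, 14, 7]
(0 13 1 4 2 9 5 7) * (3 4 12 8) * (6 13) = (0 6 13 1 12 8 3 4 2 9 5 7) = [6, 12, 9, 4, 2, 7, 13, 0, 3, 5, 10, 11, 8, 1]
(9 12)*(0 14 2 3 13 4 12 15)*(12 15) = (0 14 2 3 13 4 15)(9 12) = [14, 1, 3, 13, 15, 5, 6, 7, 8, 12, 10, 11, 9, 4, 2, 0]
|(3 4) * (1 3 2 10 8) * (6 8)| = 7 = |(1 3 4 2 10 6 8)|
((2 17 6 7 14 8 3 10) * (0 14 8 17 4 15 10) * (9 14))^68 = ((0 9 14 17 6 7 8 3)(2 4 15 10))^68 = (0 6)(3 17)(7 9)(8 14)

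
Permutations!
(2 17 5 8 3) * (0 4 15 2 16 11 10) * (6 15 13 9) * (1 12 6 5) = (0 4 13 9 5 8 3 16 11 10)(1 12 6 15 2 17) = [4, 12, 17, 16, 13, 8, 15, 7, 3, 5, 0, 10, 6, 9, 14, 2, 11, 1]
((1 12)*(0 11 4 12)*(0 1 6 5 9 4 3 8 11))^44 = (3 11 8)(4 9 5 6 12)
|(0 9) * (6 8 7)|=6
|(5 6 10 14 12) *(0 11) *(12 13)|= |(0 11)(5 6 10 14 13 12)|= 6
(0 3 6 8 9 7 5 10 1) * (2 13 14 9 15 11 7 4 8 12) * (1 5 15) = (0 3 6 12 2 13 14 9 4 8 1)(5 10)(7 15 11) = [3, 0, 13, 6, 8, 10, 12, 15, 1, 4, 5, 7, 2, 14, 9, 11]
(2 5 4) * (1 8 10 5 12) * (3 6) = (1 8 10 5 4 2 12)(3 6) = [0, 8, 12, 6, 2, 4, 3, 7, 10, 9, 5, 11, 1]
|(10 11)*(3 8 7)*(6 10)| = 3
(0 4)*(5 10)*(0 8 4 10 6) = (0 10 5 6)(4 8) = [10, 1, 2, 3, 8, 6, 0, 7, 4, 9, 5]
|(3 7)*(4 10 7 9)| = |(3 9 4 10 7)| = 5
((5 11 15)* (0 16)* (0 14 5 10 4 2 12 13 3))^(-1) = ((0 16 14 5 11 15 10 4 2 12 13 3))^(-1) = (0 3 13 12 2 4 10 15 11 5 14 16)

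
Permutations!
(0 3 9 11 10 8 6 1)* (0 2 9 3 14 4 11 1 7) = (0 14 4 11 10 8 6 7)(1 2 9) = [14, 2, 9, 3, 11, 5, 7, 0, 6, 1, 8, 10, 12, 13, 4]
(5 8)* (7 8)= [0, 1, 2, 3, 4, 7, 6, 8, 5]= (5 7 8)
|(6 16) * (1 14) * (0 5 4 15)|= |(0 5 4 15)(1 14)(6 16)|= 4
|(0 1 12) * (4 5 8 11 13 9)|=6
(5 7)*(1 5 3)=[0, 5, 2, 1, 4, 7, 6, 3]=(1 5 7 3)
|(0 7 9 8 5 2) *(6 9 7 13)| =7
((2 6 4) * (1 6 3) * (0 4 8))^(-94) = (0 1 4 6 2 8 3)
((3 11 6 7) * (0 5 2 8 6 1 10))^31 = ((0 5 2 8 6 7 3 11 1 10))^31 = (0 5 2 8 6 7 3 11 1 10)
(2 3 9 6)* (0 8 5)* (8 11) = [11, 1, 3, 9, 4, 0, 2, 7, 5, 6, 10, 8] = (0 11 8 5)(2 3 9 6)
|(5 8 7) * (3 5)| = 4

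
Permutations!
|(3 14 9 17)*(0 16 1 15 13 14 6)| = |(0 16 1 15 13 14 9 17 3 6)| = 10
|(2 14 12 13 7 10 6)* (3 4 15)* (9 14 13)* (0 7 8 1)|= 24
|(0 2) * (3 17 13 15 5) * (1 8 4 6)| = 20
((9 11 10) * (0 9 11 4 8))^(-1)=(0 8 4 9)(10 11)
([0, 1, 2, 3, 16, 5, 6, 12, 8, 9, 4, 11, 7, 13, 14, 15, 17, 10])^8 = (17)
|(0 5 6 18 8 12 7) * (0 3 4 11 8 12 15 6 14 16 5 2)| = |(0 2)(3 4 11 8 15 6 18 12 7)(5 14 16)| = 18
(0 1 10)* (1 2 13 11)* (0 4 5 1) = [2, 10, 13, 3, 5, 1, 6, 7, 8, 9, 4, 0, 12, 11] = (0 2 13 11)(1 10 4 5)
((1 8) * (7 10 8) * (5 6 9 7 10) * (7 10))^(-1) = (1 8 10 9 6 5 7)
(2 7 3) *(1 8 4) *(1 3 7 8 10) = [0, 10, 8, 2, 3, 5, 6, 7, 4, 9, 1] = (1 10)(2 8 4 3)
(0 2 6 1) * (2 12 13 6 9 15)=[12, 0, 9, 3, 4, 5, 1, 7, 8, 15, 10, 11, 13, 6, 14, 2]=(0 12 13 6 1)(2 9 15)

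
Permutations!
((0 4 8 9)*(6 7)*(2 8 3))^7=(0 4 3 2 8 9)(6 7)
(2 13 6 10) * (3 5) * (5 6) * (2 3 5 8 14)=(2 13 8 14)(3 6 10)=[0, 1, 13, 6, 4, 5, 10, 7, 14, 9, 3, 11, 12, 8, 2]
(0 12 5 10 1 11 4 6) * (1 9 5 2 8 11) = (0 12 2 8 11 4 6)(5 10 9) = [12, 1, 8, 3, 6, 10, 0, 7, 11, 5, 9, 4, 2]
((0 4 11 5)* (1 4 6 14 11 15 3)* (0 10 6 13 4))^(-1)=(0 1 3 15 4 13)(5 11 14 6 10)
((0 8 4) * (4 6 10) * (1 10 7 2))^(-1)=(0 4 10 1 2 7 6 8)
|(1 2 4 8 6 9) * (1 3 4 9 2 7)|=6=|(1 7)(2 9 3 4 8 6)|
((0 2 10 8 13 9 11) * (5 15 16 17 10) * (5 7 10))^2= ((0 2 7 10 8 13 9 11)(5 15 16 17))^2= (0 7 8 9)(2 10 13 11)(5 16)(15 17)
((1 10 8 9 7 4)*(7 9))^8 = (1 7 10 4 8)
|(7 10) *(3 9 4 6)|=|(3 9 4 6)(7 10)|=4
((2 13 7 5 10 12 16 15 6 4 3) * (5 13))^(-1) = ((2 5 10 12 16 15 6 4 3)(7 13))^(-1) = (2 3 4 6 15 16 12 10 5)(7 13)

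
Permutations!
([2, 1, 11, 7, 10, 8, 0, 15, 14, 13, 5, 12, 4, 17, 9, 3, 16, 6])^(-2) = [17, 1, 6, 7, 11, 4, 13, 15, 10, 8, 12, 0, 2, 14, 5, 3, 16, 9]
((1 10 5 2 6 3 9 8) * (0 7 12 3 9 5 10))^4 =((0 7 12 3 5 2 6 9 8 1))^4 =(0 5 8 12 6)(1 3 9 7 2)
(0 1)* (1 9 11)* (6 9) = [6, 0, 2, 3, 4, 5, 9, 7, 8, 11, 10, 1] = (0 6 9 11 1)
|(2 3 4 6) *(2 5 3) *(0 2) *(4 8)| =10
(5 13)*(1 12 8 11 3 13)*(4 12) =(1 4 12 8 11 3 13 5) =[0, 4, 2, 13, 12, 1, 6, 7, 11, 9, 10, 3, 8, 5]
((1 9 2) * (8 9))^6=(1 9)(2 8)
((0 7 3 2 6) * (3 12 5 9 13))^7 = ((0 7 12 5 9 13 3 2 6))^7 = (0 2 13 5 7 6 3 9 12)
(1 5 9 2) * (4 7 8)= (1 5 9 2)(4 7 8)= [0, 5, 1, 3, 7, 9, 6, 8, 4, 2]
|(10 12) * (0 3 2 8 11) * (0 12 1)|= 8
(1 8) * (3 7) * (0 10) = (0 10)(1 8)(3 7) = [10, 8, 2, 7, 4, 5, 6, 3, 1, 9, 0]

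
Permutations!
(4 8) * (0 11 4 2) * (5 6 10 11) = [5, 1, 0, 3, 8, 6, 10, 7, 2, 9, 11, 4] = (0 5 6 10 11 4 8 2)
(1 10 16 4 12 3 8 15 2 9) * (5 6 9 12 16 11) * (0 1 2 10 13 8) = (0 1 13 8 15 10 11 5 6 9 2 12 3)(4 16) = [1, 13, 12, 0, 16, 6, 9, 7, 15, 2, 11, 5, 3, 8, 14, 10, 4]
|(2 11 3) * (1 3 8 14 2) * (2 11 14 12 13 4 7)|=8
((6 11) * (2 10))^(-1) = (2 10)(6 11)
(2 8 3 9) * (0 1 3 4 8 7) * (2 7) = (0 1 3 9 7)(4 8) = [1, 3, 2, 9, 8, 5, 6, 0, 4, 7]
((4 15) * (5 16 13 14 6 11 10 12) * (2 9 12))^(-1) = ((2 9 12 5 16 13 14 6 11 10)(4 15))^(-1) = (2 10 11 6 14 13 16 5 12 9)(4 15)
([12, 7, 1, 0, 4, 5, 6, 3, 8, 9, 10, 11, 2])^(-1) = (0 3 7 1 2 12)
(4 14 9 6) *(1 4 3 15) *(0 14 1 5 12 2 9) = (0 14)(1 4)(2 9 6 3 15 5 12) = [14, 4, 9, 15, 1, 12, 3, 7, 8, 6, 10, 11, 2, 13, 0, 5]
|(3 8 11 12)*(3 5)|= |(3 8 11 12 5)|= 5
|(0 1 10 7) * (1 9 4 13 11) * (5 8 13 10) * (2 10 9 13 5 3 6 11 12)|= 12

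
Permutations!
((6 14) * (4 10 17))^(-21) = (17)(6 14)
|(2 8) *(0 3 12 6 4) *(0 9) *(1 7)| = 6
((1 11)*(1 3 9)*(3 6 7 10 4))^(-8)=((1 11 6 7 10 4 3 9))^(-8)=(11)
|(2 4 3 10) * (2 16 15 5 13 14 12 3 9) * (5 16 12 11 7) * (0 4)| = |(0 4 9 2)(3 10 12)(5 13 14 11 7)(15 16)| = 60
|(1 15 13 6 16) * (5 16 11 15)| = |(1 5 16)(6 11 15 13)| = 12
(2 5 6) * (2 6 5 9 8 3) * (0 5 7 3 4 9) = [5, 1, 0, 2, 9, 7, 6, 3, 4, 8] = (0 5 7 3 2)(4 9 8)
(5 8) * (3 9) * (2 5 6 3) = (2 5 8 6 3 9) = [0, 1, 5, 9, 4, 8, 3, 7, 6, 2]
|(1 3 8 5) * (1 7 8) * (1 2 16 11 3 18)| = 12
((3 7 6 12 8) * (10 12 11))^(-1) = ((3 7 6 11 10 12 8))^(-1) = (3 8 12 10 11 6 7)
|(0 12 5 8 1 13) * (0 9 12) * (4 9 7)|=|(1 13 7 4 9 12 5 8)|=8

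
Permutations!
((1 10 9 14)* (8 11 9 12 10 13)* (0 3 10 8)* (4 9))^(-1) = ((0 3 10 12 8 11 4 9 14 1 13))^(-1) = (0 13 1 14 9 4 11 8 12 10 3)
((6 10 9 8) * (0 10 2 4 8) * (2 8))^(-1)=((0 10 9)(2 4)(6 8))^(-1)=(0 9 10)(2 4)(6 8)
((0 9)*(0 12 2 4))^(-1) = (0 4 2 12 9)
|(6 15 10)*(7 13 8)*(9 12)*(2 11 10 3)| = |(2 11 10 6 15 3)(7 13 8)(9 12)| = 6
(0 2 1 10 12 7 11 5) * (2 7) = (0 7 11 5)(1 10 12 2) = [7, 10, 1, 3, 4, 0, 6, 11, 8, 9, 12, 5, 2]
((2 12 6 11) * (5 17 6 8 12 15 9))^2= ((2 15 9 5 17 6 11)(8 12))^2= (2 9 17 11 15 5 6)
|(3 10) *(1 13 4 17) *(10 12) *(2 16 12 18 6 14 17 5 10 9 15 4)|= |(1 13 2 16 12 9 15 4 5 10 3 18 6 14 17)|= 15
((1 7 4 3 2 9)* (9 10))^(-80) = (1 2 7 10 4 9 3)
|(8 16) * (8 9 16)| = |(9 16)| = 2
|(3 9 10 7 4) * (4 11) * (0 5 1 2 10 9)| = 9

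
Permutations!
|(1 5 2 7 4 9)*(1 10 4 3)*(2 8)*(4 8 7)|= |(1 5 7 3)(2 4 9 10 8)|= 20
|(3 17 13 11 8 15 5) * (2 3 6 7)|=10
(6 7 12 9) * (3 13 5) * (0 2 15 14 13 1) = (0 2 15 14 13 5 3 1)(6 7 12 9) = [2, 0, 15, 1, 4, 3, 7, 12, 8, 6, 10, 11, 9, 5, 13, 14]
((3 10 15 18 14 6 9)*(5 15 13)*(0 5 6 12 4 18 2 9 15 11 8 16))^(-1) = (0 16 8 11 5)(2 15 6 13 10 3 9)(4 12 14 18)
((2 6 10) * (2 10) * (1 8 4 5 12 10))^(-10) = (1 4 12)(5 10 8)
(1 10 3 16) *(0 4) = [4, 10, 2, 16, 0, 5, 6, 7, 8, 9, 3, 11, 12, 13, 14, 15, 1] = (0 4)(1 10 3 16)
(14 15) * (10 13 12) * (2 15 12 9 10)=(2 15 14 12)(9 10 13)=[0, 1, 15, 3, 4, 5, 6, 7, 8, 10, 13, 11, 2, 9, 12, 14]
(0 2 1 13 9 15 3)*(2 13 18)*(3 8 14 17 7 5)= (0 13 9 15 8 14 17 7 5 3)(1 18 2)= [13, 18, 1, 0, 4, 3, 6, 5, 14, 15, 10, 11, 12, 9, 17, 8, 16, 7, 2]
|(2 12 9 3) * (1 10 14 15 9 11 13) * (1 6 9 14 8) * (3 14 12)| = 42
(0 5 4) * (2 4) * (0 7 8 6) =(0 5 2 4 7 8 6) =[5, 1, 4, 3, 7, 2, 0, 8, 6]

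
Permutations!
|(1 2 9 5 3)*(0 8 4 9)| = |(0 8 4 9 5 3 1 2)| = 8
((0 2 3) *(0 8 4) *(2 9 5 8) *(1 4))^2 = (0 5 1)(4 9 8) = ((0 9 5 8 1 4)(2 3))^2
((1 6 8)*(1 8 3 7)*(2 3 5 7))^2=((8)(1 6 5 7)(2 3))^2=(8)(1 5)(6 7)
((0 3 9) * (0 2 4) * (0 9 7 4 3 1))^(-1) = (0 1)(2 9 4 7 3)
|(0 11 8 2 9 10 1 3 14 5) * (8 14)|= 12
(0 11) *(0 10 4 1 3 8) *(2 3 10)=(0 11 2 3 8)(1 10 4)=[11, 10, 3, 8, 1, 5, 6, 7, 0, 9, 4, 2]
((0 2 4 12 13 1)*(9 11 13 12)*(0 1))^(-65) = (0 2 4 9 11 13)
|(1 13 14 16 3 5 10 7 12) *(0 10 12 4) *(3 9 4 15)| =13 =|(0 10 7 15 3 5 12 1 13 14 16 9 4)|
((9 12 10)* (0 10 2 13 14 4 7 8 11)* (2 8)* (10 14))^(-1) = (0 11 8 12 9 10 13 2 7 4 14)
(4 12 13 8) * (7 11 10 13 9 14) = [0, 1, 2, 3, 12, 5, 6, 11, 4, 14, 13, 10, 9, 8, 7] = (4 12 9 14 7 11 10 13 8)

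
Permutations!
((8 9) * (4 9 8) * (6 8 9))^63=(4 9 8 6)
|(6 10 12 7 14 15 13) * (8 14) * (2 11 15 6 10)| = 10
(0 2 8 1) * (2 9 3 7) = (0 9 3 7 2 8 1) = [9, 0, 8, 7, 4, 5, 6, 2, 1, 3]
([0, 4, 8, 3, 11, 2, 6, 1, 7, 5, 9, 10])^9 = [0, 1, 2, 3, 4, 5, 6, 7, 8, 9, 10, 11]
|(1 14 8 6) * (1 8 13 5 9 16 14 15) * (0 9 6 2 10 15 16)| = |(0 9)(1 16 14 13 5 6 8 2 10 15)| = 10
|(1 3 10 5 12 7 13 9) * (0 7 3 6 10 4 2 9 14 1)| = 13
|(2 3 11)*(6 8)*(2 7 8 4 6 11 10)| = |(2 3 10)(4 6)(7 8 11)| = 6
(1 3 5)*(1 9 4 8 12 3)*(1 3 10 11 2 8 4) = (1 3 5 9)(2 8 12 10 11) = [0, 3, 8, 5, 4, 9, 6, 7, 12, 1, 11, 2, 10]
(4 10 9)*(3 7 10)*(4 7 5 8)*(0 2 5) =(0 2 5 8 4 3)(7 10 9) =[2, 1, 5, 0, 3, 8, 6, 10, 4, 7, 9]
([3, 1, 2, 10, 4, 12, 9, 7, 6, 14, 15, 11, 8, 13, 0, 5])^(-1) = (0 14 9 6 8 12 5 15 10 3)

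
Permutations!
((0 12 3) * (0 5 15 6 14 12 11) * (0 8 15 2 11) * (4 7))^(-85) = (2 14 11 12 8 3 15 5 6)(4 7)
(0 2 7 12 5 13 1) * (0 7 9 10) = (0 2 9 10)(1 7 12 5 13) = [2, 7, 9, 3, 4, 13, 6, 12, 8, 10, 0, 11, 5, 1]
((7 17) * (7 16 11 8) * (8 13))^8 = ((7 17 16 11 13 8))^8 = (7 16 13)(8 17 11)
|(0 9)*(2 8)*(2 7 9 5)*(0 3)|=|(0 5 2 8 7 9 3)|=7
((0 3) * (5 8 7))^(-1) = (0 3)(5 7 8)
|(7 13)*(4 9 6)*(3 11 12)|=|(3 11 12)(4 9 6)(7 13)|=6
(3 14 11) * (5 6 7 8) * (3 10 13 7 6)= (3 14 11 10 13 7 8 5)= [0, 1, 2, 14, 4, 3, 6, 8, 5, 9, 13, 10, 12, 7, 11]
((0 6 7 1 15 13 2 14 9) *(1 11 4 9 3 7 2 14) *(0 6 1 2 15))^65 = ((0 1)(3 7 11 4 9 6 15 13 14))^65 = (0 1)(3 11 9 15 14 7 4 6 13)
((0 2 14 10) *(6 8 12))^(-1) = ((0 2 14 10)(6 8 12))^(-1) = (0 10 14 2)(6 12 8)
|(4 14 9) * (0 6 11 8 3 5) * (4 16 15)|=|(0 6 11 8 3 5)(4 14 9 16 15)|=30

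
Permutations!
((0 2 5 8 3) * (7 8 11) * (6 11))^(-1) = (0 3 8 7 11 6 5 2)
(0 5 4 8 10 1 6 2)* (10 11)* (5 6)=(0 6 2)(1 5 4 8 11 10)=[6, 5, 0, 3, 8, 4, 2, 7, 11, 9, 1, 10]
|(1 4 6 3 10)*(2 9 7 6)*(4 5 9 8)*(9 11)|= 24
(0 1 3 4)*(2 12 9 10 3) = (0 1 2 12 9 10 3 4) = [1, 2, 12, 4, 0, 5, 6, 7, 8, 10, 3, 11, 9]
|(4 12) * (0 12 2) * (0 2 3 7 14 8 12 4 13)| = 8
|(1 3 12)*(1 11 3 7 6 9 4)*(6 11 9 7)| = |(1 6 7 11 3 12 9 4)| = 8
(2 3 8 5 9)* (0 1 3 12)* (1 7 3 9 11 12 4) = (0 7 3 8 5 11 12)(1 9 2 4) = [7, 9, 4, 8, 1, 11, 6, 3, 5, 2, 10, 12, 0]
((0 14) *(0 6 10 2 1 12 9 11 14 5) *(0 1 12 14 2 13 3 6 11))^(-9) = (0 9 12 2 11 14 1 5)(3 13 10 6)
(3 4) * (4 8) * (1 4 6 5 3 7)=(1 4 7)(3 8 6 5)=[0, 4, 2, 8, 7, 3, 5, 1, 6]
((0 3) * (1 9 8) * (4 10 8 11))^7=((0 3)(1 9 11 4 10 8))^7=(0 3)(1 9 11 4 10 8)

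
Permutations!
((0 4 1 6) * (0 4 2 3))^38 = ((0 2 3)(1 6 4))^38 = (0 3 2)(1 4 6)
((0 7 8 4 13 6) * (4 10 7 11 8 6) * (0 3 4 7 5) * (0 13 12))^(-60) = (0 7 11 6 8 3 10 4 5 12 13)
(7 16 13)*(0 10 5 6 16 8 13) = (0 10 5 6 16)(7 8 13) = [10, 1, 2, 3, 4, 6, 16, 8, 13, 9, 5, 11, 12, 7, 14, 15, 0]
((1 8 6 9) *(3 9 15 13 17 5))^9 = (17)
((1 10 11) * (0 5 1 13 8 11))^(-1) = (0 10 1 5)(8 13 11) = ((0 5 1 10)(8 11 13))^(-1)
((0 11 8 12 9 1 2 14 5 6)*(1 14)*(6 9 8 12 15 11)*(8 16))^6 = (8 15 11 12 16)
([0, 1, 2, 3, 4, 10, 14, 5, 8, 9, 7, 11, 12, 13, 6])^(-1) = (5 7 10)(6 14)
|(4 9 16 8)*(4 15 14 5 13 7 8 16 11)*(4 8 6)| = 10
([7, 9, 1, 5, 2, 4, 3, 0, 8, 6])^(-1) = [7, 2, 4, 6, 5, 3, 9, 0, 8, 1]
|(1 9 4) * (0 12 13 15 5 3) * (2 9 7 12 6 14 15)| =|(0 6 14 15 5 3)(1 7 12 13 2 9 4)| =42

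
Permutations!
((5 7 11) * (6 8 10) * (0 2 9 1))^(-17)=(0 1 9 2)(5 7 11)(6 8 10)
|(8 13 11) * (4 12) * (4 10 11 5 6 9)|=9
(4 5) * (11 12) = [0, 1, 2, 3, 5, 4, 6, 7, 8, 9, 10, 12, 11] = (4 5)(11 12)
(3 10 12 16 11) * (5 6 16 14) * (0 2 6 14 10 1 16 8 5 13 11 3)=(0 2 6 8 5 14 13 11)(1 16 3)(10 12)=[2, 16, 6, 1, 4, 14, 8, 7, 5, 9, 12, 0, 10, 11, 13, 15, 3]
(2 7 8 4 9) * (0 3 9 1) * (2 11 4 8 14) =[3, 0, 7, 9, 1, 5, 6, 14, 8, 11, 10, 4, 12, 13, 2] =(0 3 9 11 4 1)(2 7 14)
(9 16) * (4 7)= (4 7)(9 16)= [0, 1, 2, 3, 7, 5, 6, 4, 8, 16, 10, 11, 12, 13, 14, 15, 9]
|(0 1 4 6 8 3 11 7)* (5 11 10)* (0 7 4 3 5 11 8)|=|(0 1 3 10 11 4 6)(5 8)|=14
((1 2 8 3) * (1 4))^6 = ((1 2 8 3 4))^6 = (1 2 8 3 4)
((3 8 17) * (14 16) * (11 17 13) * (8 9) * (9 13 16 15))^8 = (17)(8 15 16 9 14)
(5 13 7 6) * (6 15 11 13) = (5 6)(7 15 11 13) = [0, 1, 2, 3, 4, 6, 5, 15, 8, 9, 10, 13, 12, 7, 14, 11]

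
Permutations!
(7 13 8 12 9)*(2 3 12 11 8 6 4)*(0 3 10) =(0 3 12 9 7 13 6 4 2 10)(8 11) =[3, 1, 10, 12, 2, 5, 4, 13, 11, 7, 0, 8, 9, 6]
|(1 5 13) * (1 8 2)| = |(1 5 13 8 2)| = 5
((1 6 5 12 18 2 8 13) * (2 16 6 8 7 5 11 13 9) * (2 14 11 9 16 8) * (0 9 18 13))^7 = (0 11 14 9)(1 2 7 5 12 13)(6 16 8 18)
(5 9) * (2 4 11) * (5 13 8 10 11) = (2 4 5 9 13 8 10 11) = [0, 1, 4, 3, 5, 9, 6, 7, 10, 13, 11, 2, 12, 8]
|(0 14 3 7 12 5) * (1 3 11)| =8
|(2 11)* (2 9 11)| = 2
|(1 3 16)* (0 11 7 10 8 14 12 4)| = 24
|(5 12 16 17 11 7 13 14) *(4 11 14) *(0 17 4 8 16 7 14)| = |(0 17)(4 11 14 5 12 7 13 8 16)| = 18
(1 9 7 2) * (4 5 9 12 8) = [0, 12, 1, 3, 5, 9, 6, 2, 4, 7, 10, 11, 8] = (1 12 8 4 5 9 7 2)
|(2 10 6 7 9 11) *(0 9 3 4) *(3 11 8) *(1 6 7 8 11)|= 11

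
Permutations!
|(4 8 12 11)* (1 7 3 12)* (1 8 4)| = |(1 7 3 12 11)| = 5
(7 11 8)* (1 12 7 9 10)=[0, 12, 2, 3, 4, 5, 6, 11, 9, 10, 1, 8, 7]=(1 12 7 11 8 9 10)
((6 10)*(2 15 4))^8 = ((2 15 4)(6 10))^8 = (2 4 15)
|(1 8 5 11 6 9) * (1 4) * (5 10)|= |(1 8 10 5 11 6 9 4)|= 8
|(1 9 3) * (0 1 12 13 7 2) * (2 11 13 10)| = 21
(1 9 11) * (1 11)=[0, 9, 2, 3, 4, 5, 6, 7, 8, 1, 10, 11]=(11)(1 9)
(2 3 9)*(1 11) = [0, 11, 3, 9, 4, 5, 6, 7, 8, 2, 10, 1] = (1 11)(2 3 9)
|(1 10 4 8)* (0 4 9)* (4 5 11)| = 8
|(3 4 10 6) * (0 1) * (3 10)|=2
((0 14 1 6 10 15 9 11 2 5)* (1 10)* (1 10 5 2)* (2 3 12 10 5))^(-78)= (0 15)(1 3)(2 11)(5 10)(6 12)(9 14)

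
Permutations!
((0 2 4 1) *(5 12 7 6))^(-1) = (0 1 4 2)(5 6 7 12)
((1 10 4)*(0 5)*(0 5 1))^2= ((0 1 10 4))^2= (0 10)(1 4)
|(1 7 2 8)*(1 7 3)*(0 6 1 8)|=|(0 6 1 3 8 7 2)|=7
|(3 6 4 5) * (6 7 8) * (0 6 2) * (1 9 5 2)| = |(0 6 4 2)(1 9 5 3 7 8)| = 12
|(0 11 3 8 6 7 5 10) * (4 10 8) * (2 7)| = |(0 11 3 4 10)(2 7 5 8 6)| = 5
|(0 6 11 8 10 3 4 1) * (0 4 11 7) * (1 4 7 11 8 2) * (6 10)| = 9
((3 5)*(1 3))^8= ((1 3 5))^8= (1 5 3)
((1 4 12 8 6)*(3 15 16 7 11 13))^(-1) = ((1 4 12 8 6)(3 15 16 7 11 13))^(-1) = (1 6 8 12 4)(3 13 11 7 16 15)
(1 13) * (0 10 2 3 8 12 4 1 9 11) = (0 10 2 3 8 12 4 1 13 9 11) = [10, 13, 3, 8, 1, 5, 6, 7, 12, 11, 2, 0, 4, 9]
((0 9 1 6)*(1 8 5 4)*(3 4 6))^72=(0 8 6 9 5)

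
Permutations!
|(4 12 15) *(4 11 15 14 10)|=4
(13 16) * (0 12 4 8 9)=(0 12 4 8 9)(13 16)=[12, 1, 2, 3, 8, 5, 6, 7, 9, 0, 10, 11, 4, 16, 14, 15, 13]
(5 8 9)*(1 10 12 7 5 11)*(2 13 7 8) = (1 10 12 8 9 11)(2 13 7 5) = [0, 10, 13, 3, 4, 2, 6, 5, 9, 11, 12, 1, 8, 7]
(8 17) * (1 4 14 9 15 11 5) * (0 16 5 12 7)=(0 16 5 1 4 14 9 15 11 12 7)(8 17)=[16, 4, 2, 3, 14, 1, 6, 0, 17, 15, 10, 12, 7, 13, 9, 11, 5, 8]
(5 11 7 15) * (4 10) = (4 10)(5 11 7 15) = [0, 1, 2, 3, 10, 11, 6, 15, 8, 9, 4, 7, 12, 13, 14, 5]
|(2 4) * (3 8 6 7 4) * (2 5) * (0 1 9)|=|(0 1 9)(2 3 8 6 7 4 5)|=21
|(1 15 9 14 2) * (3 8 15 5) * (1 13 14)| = |(1 5 3 8 15 9)(2 13 14)| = 6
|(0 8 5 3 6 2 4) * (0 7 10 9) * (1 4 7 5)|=|(0 8 1 4 5 3 6 2 7 10 9)|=11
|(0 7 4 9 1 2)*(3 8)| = 6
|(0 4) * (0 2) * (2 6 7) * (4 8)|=|(0 8 4 6 7 2)|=6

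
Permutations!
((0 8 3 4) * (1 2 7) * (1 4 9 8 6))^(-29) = ((0 6 1 2 7 4)(3 9 8))^(-29) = (0 6 1 2 7 4)(3 9 8)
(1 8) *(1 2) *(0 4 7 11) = (0 4 7 11)(1 8 2) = [4, 8, 1, 3, 7, 5, 6, 11, 2, 9, 10, 0]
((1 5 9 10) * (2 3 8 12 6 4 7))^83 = ((1 5 9 10)(2 3 8 12 6 4 7))^83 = (1 10 9 5)(2 7 4 6 12 8 3)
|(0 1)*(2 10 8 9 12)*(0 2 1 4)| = |(0 4)(1 2 10 8 9 12)| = 6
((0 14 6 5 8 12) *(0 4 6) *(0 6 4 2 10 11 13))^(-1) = (0 13 11 10 2 12 8 5 6 14)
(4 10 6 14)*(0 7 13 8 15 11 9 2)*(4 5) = [7, 1, 0, 3, 10, 4, 14, 13, 15, 2, 6, 9, 12, 8, 5, 11] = (0 7 13 8 15 11 9 2)(4 10 6 14 5)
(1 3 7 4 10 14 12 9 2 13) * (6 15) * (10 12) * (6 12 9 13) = [0, 3, 6, 7, 9, 5, 15, 4, 8, 2, 14, 11, 13, 1, 10, 12] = (1 3 7 4 9 2 6 15 12 13)(10 14)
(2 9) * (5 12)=(2 9)(5 12)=[0, 1, 9, 3, 4, 12, 6, 7, 8, 2, 10, 11, 5]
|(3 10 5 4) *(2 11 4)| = 6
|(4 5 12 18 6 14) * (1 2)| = 6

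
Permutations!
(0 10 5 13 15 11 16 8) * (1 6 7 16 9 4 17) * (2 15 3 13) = (0 10 5 2 15 11 9 4 17 1 6 7 16 8)(3 13) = [10, 6, 15, 13, 17, 2, 7, 16, 0, 4, 5, 9, 12, 3, 14, 11, 8, 1]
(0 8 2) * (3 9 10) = (0 8 2)(3 9 10) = [8, 1, 0, 9, 4, 5, 6, 7, 2, 10, 3]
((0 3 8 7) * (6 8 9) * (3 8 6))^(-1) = (0 7 8)(3 9)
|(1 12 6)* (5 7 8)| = |(1 12 6)(5 7 8)| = 3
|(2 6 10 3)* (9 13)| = |(2 6 10 3)(9 13)| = 4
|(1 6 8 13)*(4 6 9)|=|(1 9 4 6 8 13)|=6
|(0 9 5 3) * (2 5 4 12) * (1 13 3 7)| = |(0 9 4 12 2 5 7 1 13 3)| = 10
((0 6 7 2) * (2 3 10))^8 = (0 7 10)(2 6 3)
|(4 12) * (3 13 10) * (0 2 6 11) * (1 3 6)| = 8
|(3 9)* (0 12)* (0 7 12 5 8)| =6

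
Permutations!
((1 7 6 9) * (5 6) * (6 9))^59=(1 9 5 7)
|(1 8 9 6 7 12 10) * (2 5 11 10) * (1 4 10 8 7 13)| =10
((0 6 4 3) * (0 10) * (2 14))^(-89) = (0 6 4 3 10)(2 14)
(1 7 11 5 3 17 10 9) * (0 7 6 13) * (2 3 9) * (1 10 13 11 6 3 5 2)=(0 7 6 11 2 5 9 10 1 3 17 13)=[7, 3, 5, 17, 4, 9, 11, 6, 8, 10, 1, 2, 12, 0, 14, 15, 16, 13]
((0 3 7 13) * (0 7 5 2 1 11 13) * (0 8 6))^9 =(0 6 8 7 13 11 1 2 5 3)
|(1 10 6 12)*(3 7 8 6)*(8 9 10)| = 4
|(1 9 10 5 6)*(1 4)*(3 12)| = 6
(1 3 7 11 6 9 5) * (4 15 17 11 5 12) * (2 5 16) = (1 3 7 16 2 5)(4 15 17 11 6 9 12) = [0, 3, 5, 7, 15, 1, 9, 16, 8, 12, 10, 6, 4, 13, 14, 17, 2, 11]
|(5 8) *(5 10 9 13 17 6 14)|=8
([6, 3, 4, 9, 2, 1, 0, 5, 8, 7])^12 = (1 9 5 3 7)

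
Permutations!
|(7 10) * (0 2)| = 2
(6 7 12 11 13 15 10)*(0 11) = [11, 1, 2, 3, 4, 5, 7, 12, 8, 9, 6, 13, 0, 15, 14, 10] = (0 11 13 15 10 6 7 12)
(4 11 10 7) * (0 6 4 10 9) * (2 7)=(0 6 4 11 9)(2 7 10)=[6, 1, 7, 3, 11, 5, 4, 10, 8, 0, 2, 9]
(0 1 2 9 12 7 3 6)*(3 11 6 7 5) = (0 1 2 9 12 5 3 7 11 6) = [1, 2, 9, 7, 4, 3, 0, 11, 8, 12, 10, 6, 5]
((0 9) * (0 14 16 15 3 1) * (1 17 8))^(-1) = (0 1 8 17 3 15 16 14 9)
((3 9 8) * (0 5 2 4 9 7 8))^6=(0 5 2 4 9)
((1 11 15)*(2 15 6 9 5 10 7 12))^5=((1 11 6 9 5 10 7 12 2 15))^5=(1 10)(2 9)(5 15)(6 12)(7 11)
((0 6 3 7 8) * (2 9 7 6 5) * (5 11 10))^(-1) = (0 8 7 9 2 5 10 11)(3 6)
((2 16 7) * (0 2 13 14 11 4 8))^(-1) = (0 8 4 11 14 13 7 16 2)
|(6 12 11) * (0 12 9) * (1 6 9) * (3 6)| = |(0 12 11 9)(1 3 6)| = 12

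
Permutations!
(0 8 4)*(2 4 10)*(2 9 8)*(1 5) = [2, 5, 4, 3, 0, 1, 6, 7, 10, 8, 9] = (0 2 4)(1 5)(8 10 9)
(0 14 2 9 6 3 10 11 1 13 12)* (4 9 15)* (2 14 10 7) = [10, 13, 15, 7, 9, 5, 3, 2, 8, 6, 11, 1, 0, 12, 14, 4] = (0 10 11 1 13 12)(2 15 4 9 6 3 7)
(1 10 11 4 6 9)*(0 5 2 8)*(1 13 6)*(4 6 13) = [5, 10, 8, 3, 1, 2, 9, 7, 0, 4, 11, 6, 12, 13] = (13)(0 5 2 8)(1 10 11 6 9 4)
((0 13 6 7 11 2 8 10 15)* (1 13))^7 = (0 8 7 1 10 11 13 15 2 6)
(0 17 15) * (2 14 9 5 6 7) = (0 17 15)(2 14 9 5 6 7) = [17, 1, 14, 3, 4, 6, 7, 2, 8, 5, 10, 11, 12, 13, 9, 0, 16, 15]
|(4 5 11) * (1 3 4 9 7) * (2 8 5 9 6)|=|(1 3 4 9 7)(2 8 5 11 6)|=5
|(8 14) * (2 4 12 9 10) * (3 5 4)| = 14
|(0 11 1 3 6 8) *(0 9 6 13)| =15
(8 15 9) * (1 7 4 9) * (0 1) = (0 1 7 4 9 8 15) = [1, 7, 2, 3, 9, 5, 6, 4, 15, 8, 10, 11, 12, 13, 14, 0]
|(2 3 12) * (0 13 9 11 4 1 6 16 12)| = 11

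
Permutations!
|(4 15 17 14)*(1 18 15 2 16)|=|(1 18 15 17 14 4 2 16)|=8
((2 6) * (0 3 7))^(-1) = (0 7 3)(2 6)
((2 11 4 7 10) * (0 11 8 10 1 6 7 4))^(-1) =(0 11)(1 7 6)(2 10 8)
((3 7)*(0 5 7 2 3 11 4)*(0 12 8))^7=((0 5 7 11 4 12 8)(2 3))^7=(12)(2 3)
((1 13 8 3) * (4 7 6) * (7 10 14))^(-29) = ((1 13 8 3)(4 10 14 7 6))^(-29) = (1 3 8 13)(4 10 14 7 6)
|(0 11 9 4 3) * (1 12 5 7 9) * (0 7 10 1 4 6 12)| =|(0 11 4 3 7 9 6 12 5 10 1)| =11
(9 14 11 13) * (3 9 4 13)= (3 9 14 11)(4 13)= [0, 1, 2, 9, 13, 5, 6, 7, 8, 14, 10, 3, 12, 4, 11]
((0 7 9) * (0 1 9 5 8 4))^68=(9)(0 8 7 4 5)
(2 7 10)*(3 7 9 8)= (2 9 8 3 7 10)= [0, 1, 9, 7, 4, 5, 6, 10, 3, 8, 2]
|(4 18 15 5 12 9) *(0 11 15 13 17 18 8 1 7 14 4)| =30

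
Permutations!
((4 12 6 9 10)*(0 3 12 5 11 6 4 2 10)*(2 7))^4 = (0 5)(2 10 7)(3 11)(4 9)(6 12)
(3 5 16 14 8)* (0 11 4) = (0 11 4)(3 5 16 14 8) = [11, 1, 2, 5, 0, 16, 6, 7, 3, 9, 10, 4, 12, 13, 8, 15, 14]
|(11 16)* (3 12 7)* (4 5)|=|(3 12 7)(4 5)(11 16)|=6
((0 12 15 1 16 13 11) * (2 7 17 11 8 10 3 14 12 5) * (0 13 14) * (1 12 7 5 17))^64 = ((0 17 11 13 8 10 3)(1 16 14 7)(2 5)(12 15))^64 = (0 17 11 13 8 10 3)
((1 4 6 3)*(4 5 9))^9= (1 4)(3 9)(5 6)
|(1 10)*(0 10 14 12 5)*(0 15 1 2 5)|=8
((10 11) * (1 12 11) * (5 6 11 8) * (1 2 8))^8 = (12)(2 5 11)(6 10 8)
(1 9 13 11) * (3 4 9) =(1 3 4 9 13 11) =[0, 3, 2, 4, 9, 5, 6, 7, 8, 13, 10, 1, 12, 11]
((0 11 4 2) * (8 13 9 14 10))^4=((0 11 4 2)(8 13 9 14 10))^4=(8 10 14 9 13)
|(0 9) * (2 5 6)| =|(0 9)(2 5 6)| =6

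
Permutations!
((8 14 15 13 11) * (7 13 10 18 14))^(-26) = ((7 13 11 8)(10 18 14 15))^(-26) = (7 11)(8 13)(10 14)(15 18)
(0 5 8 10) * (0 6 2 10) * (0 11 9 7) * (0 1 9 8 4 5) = (1 9 7)(2 10 6)(4 5)(8 11) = [0, 9, 10, 3, 5, 4, 2, 1, 11, 7, 6, 8]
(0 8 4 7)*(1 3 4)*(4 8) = (0 4 7)(1 3 8) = [4, 3, 2, 8, 7, 5, 6, 0, 1]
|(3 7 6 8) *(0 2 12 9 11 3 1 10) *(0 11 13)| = |(0 2 12 9 13)(1 10 11 3 7 6 8)| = 35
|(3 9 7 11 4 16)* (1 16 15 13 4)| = |(1 16 3 9 7 11)(4 15 13)| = 6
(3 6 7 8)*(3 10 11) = (3 6 7 8 10 11) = [0, 1, 2, 6, 4, 5, 7, 8, 10, 9, 11, 3]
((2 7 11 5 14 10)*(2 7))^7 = (5 10 11 14 7)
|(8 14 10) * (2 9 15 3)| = |(2 9 15 3)(8 14 10)| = 12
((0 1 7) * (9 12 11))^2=((0 1 7)(9 12 11))^2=(0 7 1)(9 11 12)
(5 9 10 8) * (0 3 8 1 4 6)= [3, 4, 2, 8, 6, 9, 0, 7, 5, 10, 1]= (0 3 8 5 9 10 1 4 6)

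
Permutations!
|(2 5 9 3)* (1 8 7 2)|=|(1 8 7 2 5 9 3)|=7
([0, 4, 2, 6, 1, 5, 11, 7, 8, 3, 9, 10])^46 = (3 6 11 10 9)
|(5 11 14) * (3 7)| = |(3 7)(5 11 14)| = 6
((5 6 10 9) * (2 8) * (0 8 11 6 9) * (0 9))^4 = (0 6)(2 9)(5 11)(8 10)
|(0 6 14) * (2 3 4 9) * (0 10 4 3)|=|(0 6 14 10 4 9 2)|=7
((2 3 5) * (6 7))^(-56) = (7)(2 3 5)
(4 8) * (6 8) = (4 6 8) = [0, 1, 2, 3, 6, 5, 8, 7, 4]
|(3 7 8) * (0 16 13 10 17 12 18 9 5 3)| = |(0 16 13 10 17 12 18 9 5 3 7 8)| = 12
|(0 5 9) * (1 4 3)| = 3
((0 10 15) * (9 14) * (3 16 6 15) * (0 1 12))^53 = ((0 10 3 16 6 15 1 12)(9 14))^53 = (0 15 3 12 6 10 1 16)(9 14)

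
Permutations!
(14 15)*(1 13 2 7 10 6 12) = (1 13 2 7 10 6 12)(14 15) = [0, 13, 7, 3, 4, 5, 12, 10, 8, 9, 6, 11, 1, 2, 15, 14]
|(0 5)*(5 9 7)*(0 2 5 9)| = 2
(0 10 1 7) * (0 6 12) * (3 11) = (0 10 1 7 6 12)(3 11) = [10, 7, 2, 11, 4, 5, 12, 6, 8, 9, 1, 3, 0]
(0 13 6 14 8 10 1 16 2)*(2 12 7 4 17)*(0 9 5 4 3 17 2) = (0 13 6 14 8 10 1 16 12 7 3 17)(2 9 5 4) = [13, 16, 9, 17, 2, 4, 14, 3, 10, 5, 1, 11, 7, 6, 8, 15, 12, 0]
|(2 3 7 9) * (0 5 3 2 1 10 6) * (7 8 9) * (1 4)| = 9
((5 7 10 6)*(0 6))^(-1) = ((0 6 5 7 10))^(-1) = (0 10 7 5 6)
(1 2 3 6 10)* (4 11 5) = [0, 2, 3, 6, 11, 4, 10, 7, 8, 9, 1, 5] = (1 2 3 6 10)(4 11 5)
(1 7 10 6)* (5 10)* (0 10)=(0 10 6 1 7 5)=[10, 7, 2, 3, 4, 0, 1, 5, 8, 9, 6]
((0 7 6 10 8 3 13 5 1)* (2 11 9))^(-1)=(0 1 5 13 3 8 10 6 7)(2 9 11)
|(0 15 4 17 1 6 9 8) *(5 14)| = 8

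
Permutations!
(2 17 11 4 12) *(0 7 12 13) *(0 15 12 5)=[7, 1, 17, 3, 13, 0, 6, 5, 8, 9, 10, 4, 2, 15, 14, 12, 16, 11]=(0 7 5)(2 17 11 4 13 15 12)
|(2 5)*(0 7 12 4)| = |(0 7 12 4)(2 5)| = 4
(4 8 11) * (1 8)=(1 8 11 4)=[0, 8, 2, 3, 1, 5, 6, 7, 11, 9, 10, 4]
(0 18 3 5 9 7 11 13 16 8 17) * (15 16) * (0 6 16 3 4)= (0 18 4)(3 5 9 7 11 13 15)(6 16 8 17)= [18, 1, 2, 5, 0, 9, 16, 11, 17, 7, 10, 13, 12, 15, 14, 3, 8, 6, 4]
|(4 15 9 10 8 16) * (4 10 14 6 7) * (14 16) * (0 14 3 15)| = |(0 14 6 7 4)(3 15 9 16 10 8)| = 30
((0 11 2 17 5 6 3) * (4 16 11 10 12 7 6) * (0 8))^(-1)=(0 8 3 6 7 12 10)(2 11 16 4 5 17)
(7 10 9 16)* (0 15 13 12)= (0 15 13 12)(7 10 9 16)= [15, 1, 2, 3, 4, 5, 6, 10, 8, 16, 9, 11, 0, 12, 14, 13, 7]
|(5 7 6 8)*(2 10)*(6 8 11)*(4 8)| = 4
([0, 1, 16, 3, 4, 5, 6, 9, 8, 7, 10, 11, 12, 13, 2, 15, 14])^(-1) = [0, 1, 14, 3, 4, 5, 6, 9, 8, 7, 10, 11, 12, 13, 16, 15, 2]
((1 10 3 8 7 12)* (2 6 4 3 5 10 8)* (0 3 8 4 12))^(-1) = (0 7 8 4 1 12 6 2 3)(5 10)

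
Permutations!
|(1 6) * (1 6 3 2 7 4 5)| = 6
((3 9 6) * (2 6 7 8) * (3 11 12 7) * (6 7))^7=((2 7 8)(3 9)(6 11 12))^7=(2 7 8)(3 9)(6 11 12)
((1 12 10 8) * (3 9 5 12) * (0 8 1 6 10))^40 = (0 1 12 10 5 6 9 8 3)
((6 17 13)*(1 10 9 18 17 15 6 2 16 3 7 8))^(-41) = ((1 10 9 18 17 13 2 16 3 7 8)(6 15))^(-41) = (1 18 2 7 10 17 16 8 9 13 3)(6 15)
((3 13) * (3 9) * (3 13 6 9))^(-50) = (3 9)(6 13)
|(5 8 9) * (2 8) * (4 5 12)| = 6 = |(2 8 9 12 4 5)|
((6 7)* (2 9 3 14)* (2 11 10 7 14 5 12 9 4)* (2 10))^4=((2 4 10 7 6 14 11)(3 5 12 9))^4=(2 6 4 14 10 11 7)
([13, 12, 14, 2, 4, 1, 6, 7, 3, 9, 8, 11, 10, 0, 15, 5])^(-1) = (0 13)(1 5 15 14 2 3 8 10 12)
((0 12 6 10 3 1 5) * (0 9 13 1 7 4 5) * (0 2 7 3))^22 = (0 6)(1 2 7 4 5 9 13)(10 12)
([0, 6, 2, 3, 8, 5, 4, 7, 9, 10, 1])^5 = [0, 10, 2, 3, 6, 5, 1, 7, 4, 8, 9]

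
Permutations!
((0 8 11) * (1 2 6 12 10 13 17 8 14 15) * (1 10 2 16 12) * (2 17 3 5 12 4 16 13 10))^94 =((0 14 15 2 6 1 13 3 5 12 17 8 11)(4 16))^94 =(0 2 13 12 11 15 1 5 8 14 6 3 17)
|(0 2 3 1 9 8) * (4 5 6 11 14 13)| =6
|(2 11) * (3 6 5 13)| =4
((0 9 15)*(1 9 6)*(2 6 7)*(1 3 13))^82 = (0 7 2 6 3 13 1 9 15)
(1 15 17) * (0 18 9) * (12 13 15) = (0 18 9)(1 12 13 15 17) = [18, 12, 2, 3, 4, 5, 6, 7, 8, 0, 10, 11, 13, 15, 14, 17, 16, 1, 9]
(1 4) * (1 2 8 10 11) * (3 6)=[0, 4, 8, 6, 2, 5, 3, 7, 10, 9, 11, 1]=(1 4 2 8 10 11)(3 6)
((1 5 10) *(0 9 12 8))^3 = (0 8 12 9)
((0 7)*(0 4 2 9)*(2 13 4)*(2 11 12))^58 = (13)(0 2 11)(7 9 12)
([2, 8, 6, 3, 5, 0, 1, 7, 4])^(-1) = (0 5 4 8 1 6 2)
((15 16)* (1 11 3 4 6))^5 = ((1 11 3 4 6)(15 16))^5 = (15 16)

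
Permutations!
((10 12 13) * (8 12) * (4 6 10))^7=((4 6 10 8 12 13))^7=(4 6 10 8 12 13)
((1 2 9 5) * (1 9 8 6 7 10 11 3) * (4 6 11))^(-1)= ((1 2 8 11 3)(4 6 7 10)(5 9))^(-1)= (1 3 11 8 2)(4 10 7 6)(5 9)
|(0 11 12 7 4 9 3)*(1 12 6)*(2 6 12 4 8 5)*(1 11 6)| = 12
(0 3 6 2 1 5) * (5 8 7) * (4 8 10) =(0 3 6 2 1 10 4 8 7 5) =[3, 10, 1, 6, 8, 0, 2, 5, 7, 9, 4]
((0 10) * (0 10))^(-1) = ((10))^(-1) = (10)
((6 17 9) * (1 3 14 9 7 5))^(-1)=(1 5 7 17 6 9 14 3)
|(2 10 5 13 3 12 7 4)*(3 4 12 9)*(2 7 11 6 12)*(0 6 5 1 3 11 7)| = |(0 6 12 7 2 10 1 3 9 11 5 13 4)| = 13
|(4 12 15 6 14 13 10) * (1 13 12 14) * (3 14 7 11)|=|(1 13 10 4 7 11 3 14 12 15 6)|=11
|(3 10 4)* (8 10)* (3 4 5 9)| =5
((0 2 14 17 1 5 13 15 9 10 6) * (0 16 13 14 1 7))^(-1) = ((0 2 1 5 14 17 7)(6 16 13 15 9 10))^(-1) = (0 7 17 14 5 1 2)(6 10 9 15 13 16)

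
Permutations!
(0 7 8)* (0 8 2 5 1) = (8)(0 7 2 5 1) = [7, 0, 5, 3, 4, 1, 6, 2, 8]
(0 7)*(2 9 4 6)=(0 7)(2 9 4 6)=[7, 1, 9, 3, 6, 5, 2, 0, 8, 4]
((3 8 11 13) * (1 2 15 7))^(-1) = ((1 2 15 7)(3 8 11 13))^(-1) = (1 7 15 2)(3 13 11 8)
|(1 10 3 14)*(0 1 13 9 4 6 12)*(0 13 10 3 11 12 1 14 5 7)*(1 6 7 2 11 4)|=|(0 14 10 4 7)(1 3 5 2 11 12 13 9)|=40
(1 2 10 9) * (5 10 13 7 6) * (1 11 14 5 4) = (1 2 13 7 6 4)(5 10 9 11 14) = [0, 2, 13, 3, 1, 10, 4, 6, 8, 11, 9, 14, 12, 7, 5]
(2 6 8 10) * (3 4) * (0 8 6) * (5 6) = (0 8 10 2)(3 4)(5 6) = [8, 1, 0, 4, 3, 6, 5, 7, 10, 9, 2]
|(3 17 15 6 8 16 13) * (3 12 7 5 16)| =5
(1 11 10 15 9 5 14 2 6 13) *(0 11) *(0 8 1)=(0 11 10 15 9 5 14 2 6 13)(1 8)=[11, 8, 6, 3, 4, 14, 13, 7, 1, 5, 15, 10, 12, 0, 2, 9]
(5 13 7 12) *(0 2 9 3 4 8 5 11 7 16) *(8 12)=(0 2 9 3 4 12 11 7 8 5 13 16)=[2, 1, 9, 4, 12, 13, 6, 8, 5, 3, 10, 7, 11, 16, 14, 15, 0]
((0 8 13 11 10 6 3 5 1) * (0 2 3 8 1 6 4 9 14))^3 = ((0 1 2 3 5 6 8 13 11 10 4 9 14))^3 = (0 3 8 10 14 2 6 11 9 1 5 13 4)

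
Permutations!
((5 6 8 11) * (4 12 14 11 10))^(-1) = (4 10 8 6 5 11 14 12)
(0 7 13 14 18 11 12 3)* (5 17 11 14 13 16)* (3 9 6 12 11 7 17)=(0 17 7 16 5 3)(6 12 9)(14 18)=[17, 1, 2, 0, 4, 3, 12, 16, 8, 6, 10, 11, 9, 13, 18, 15, 5, 7, 14]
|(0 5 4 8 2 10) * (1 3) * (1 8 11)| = 9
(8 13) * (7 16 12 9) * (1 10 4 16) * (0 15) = [15, 10, 2, 3, 16, 5, 6, 1, 13, 7, 4, 11, 9, 8, 14, 0, 12] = (0 15)(1 10 4 16 12 9 7)(8 13)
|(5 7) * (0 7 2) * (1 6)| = |(0 7 5 2)(1 6)| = 4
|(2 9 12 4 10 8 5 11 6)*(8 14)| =|(2 9 12 4 10 14 8 5 11 6)| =10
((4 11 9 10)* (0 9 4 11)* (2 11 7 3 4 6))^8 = ((0 9 10 7 3 4)(2 11 6))^8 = (0 10 3)(2 6 11)(4 9 7)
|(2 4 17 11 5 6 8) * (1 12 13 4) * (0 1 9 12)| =10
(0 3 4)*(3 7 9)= [7, 1, 2, 4, 0, 5, 6, 9, 8, 3]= (0 7 9 3 4)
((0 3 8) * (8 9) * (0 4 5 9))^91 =((0 3)(4 5 9 8))^91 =(0 3)(4 8 9 5)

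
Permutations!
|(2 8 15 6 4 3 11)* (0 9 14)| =|(0 9 14)(2 8 15 6 4 3 11)| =21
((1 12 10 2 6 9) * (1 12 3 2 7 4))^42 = ((1 3 2 6 9 12 10 7 4))^42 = (1 10 6)(2 4 12)(3 7 9)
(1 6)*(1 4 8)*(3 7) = (1 6 4 8)(3 7) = [0, 6, 2, 7, 8, 5, 4, 3, 1]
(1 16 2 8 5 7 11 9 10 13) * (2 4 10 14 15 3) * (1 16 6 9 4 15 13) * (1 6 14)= (1 14 13 16 15 3 2 8 5 7 11 4 10 6 9)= [0, 14, 8, 2, 10, 7, 9, 11, 5, 1, 6, 4, 12, 16, 13, 3, 15]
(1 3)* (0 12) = (0 12)(1 3) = [12, 3, 2, 1, 4, 5, 6, 7, 8, 9, 10, 11, 0]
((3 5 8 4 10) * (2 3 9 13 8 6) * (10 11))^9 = ((2 3 5 6)(4 11 10 9 13 8))^9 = (2 3 5 6)(4 9)(8 10)(11 13)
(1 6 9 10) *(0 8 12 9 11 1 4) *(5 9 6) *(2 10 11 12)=(0 8 2 10 4)(1 5 9 11)(6 12)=[8, 5, 10, 3, 0, 9, 12, 7, 2, 11, 4, 1, 6]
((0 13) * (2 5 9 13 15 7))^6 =(0 13 9 5 2 7 15)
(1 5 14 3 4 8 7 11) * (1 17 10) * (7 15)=(1 5 14 3 4 8 15 7 11 17 10)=[0, 5, 2, 4, 8, 14, 6, 11, 15, 9, 1, 17, 12, 13, 3, 7, 16, 10]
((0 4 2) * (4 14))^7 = ((0 14 4 2))^7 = (0 2 4 14)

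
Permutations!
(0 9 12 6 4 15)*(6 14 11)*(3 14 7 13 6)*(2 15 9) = (0 2 15)(3 14 11)(4 9 12 7 13 6) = [2, 1, 15, 14, 9, 5, 4, 13, 8, 12, 10, 3, 7, 6, 11, 0]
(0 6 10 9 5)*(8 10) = [6, 1, 2, 3, 4, 0, 8, 7, 10, 5, 9] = (0 6 8 10 9 5)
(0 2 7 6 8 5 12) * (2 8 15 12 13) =(0 8 5 13 2 7 6 15 12) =[8, 1, 7, 3, 4, 13, 15, 6, 5, 9, 10, 11, 0, 2, 14, 12]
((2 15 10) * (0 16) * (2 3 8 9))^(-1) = (0 16)(2 9 8 3 10 15)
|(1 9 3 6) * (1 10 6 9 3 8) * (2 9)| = 10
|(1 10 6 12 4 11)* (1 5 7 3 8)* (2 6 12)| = 18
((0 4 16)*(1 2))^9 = (16)(1 2)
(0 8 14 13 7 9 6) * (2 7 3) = (0 8 14 13 3 2 7 9 6) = [8, 1, 7, 2, 4, 5, 0, 9, 14, 6, 10, 11, 12, 3, 13]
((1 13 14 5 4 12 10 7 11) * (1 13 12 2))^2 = ((1 12 10 7 11 13 14 5 4 2))^2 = (1 10 11 14 4)(2 12 7 13 5)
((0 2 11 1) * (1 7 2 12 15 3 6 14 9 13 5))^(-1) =((0 12 15 3 6 14 9 13 5 1)(2 11 7))^(-1) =(0 1 5 13 9 14 6 3 15 12)(2 7 11)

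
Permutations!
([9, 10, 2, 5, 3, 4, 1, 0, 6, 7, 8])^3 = (1 6 8 10)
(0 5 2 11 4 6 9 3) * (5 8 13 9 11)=[8, 1, 5, 0, 6, 2, 11, 7, 13, 3, 10, 4, 12, 9]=(0 8 13 9 3)(2 5)(4 6 11)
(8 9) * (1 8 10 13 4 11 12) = (1 8 9 10 13 4 11 12) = [0, 8, 2, 3, 11, 5, 6, 7, 9, 10, 13, 12, 1, 4]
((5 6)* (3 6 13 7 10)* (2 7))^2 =((2 7 10 3 6 5 13))^2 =(2 10 6 13 7 3 5)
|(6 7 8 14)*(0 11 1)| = 12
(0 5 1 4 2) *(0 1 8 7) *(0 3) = (0 5 8 7 3)(1 4 2) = [5, 4, 1, 0, 2, 8, 6, 3, 7]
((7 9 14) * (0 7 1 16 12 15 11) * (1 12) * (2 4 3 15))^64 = (16)(0 12 15 9 4)(2 11 14 3 7)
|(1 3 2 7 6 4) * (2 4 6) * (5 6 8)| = |(1 3 4)(2 7)(5 6 8)| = 6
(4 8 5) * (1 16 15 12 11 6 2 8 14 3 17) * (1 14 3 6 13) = (1 16 15 12 11 13)(2 8 5 4 3 17 14 6) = [0, 16, 8, 17, 3, 4, 2, 7, 5, 9, 10, 13, 11, 1, 6, 12, 15, 14]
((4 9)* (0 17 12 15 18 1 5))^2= ((0 17 12 15 18 1 5)(4 9))^2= (0 12 18 5 17 15 1)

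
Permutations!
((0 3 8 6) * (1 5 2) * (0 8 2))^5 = ((0 3 2 1 5)(6 8))^5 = (6 8)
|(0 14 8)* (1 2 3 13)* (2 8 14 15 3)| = 6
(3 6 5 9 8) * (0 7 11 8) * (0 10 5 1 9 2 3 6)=[7, 9, 3, 0, 4, 2, 1, 11, 6, 10, 5, 8]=(0 7 11 8 6 1 9 10 5 2 3)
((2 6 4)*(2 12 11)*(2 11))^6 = (2 4)(6 12)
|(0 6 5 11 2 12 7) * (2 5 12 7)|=|(0 6 12 2 7)(5 11)|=10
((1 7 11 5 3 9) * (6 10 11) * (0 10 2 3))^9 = (0 10 11 5)(1 2)(3 7)(6 9)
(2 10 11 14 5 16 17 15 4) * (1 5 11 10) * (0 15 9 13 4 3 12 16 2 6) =(0 15 3 12 16 17 9 13 4 6)(1 5 2)(11 14) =[15, 5, 1, 12, 6, 2, 0, 7, 8, 13, 10, 14, 16, 4, 11, 3, 17, 9]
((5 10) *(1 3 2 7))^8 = ((1 3 2 7)(5 10))^8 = (10)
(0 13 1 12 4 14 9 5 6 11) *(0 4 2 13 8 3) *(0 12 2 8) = (1 2 13)(3 12 8)(4 14 9 5 6 11) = [0, 2, 13, 12, 14, 6, 11, 7, 3, 5, 10, 4, 8, 1, 9]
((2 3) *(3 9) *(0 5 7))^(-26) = (0 5 7)(2 9 3)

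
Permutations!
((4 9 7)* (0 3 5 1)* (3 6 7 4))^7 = (0 6 7 3 5 1)(4 9)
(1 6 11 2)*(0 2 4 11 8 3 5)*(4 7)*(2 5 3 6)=[5, 2, 1, 3, 11, 0, 8, 4, 6, 9, 10, 7]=(0 5)(1 2)(4 11 7)(6 8)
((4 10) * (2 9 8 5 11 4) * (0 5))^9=(0 5 11 4 10 2 9 8)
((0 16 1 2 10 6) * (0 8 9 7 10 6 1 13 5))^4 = (16)(1 9 2 7 6 10 8)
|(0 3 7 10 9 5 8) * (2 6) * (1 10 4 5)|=6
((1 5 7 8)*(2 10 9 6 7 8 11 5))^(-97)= ((1 2 10 9 6 7 11 5 8))^(-97)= (1 10 6 11 8 2 9 7 5)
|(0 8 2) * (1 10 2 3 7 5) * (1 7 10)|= |(0 8 3 10 2)(5 7)|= 10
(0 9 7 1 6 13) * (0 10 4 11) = (0 9 7 1 6 13 10 4 11) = [9, 6, 2, 3, 11, 5, 13, 1, 8, 7, 4, 0, 12, 10]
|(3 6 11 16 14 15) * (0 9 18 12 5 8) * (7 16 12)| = 13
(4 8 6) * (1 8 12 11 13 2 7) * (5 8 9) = (1 9 5 8 6 4 12 11 13 2 7) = [0, 9, 7, 3, 12, 8, 4, 1, 6, 5, 10, 13, 11, 2]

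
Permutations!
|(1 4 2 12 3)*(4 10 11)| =|(1 10 11 4 2 12 3)| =7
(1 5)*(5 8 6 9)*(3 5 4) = (1 8 6 9 4 3 5) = [0, 8, 2, 5, 3, 1, 9, 7, 6, 4]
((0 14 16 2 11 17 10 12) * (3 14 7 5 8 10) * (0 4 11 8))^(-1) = ((0 7 5)(2 8 10 12 4 11 17 3 14 16))^(-1) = (0 5 7)(2 16 14 3 17 11 4 12 10 8)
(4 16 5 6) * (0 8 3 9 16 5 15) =(0 8 3 9 16 15)(4 5 6) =[8, 1, 2, 9, 5, 6, 4, 7, 3, 16, 10, 11, 12, 13, 14, 0, 15]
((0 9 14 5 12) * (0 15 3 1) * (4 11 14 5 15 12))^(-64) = ((0 9 5 4 11 14 15 3 1))^(-64) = (0 1 3 15 14 11 4 5 9)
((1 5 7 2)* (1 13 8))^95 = ((1 5 7 2 13 8))^95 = (1 8 13 2 7 5)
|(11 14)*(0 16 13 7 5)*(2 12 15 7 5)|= 4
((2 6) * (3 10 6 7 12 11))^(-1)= (2 6 10 3 11 12 7)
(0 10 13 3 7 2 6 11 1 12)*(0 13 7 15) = (0 10 7 2 6 11 1 12 13 3 15) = [10, 12, 6, 15, 4, 5, 11, 2, 8, 9, 7, 1, 13, 3, 14, 0]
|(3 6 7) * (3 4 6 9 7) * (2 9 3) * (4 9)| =|(2 4 6)(7 9)| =6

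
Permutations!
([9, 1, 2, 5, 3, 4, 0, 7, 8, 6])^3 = (9)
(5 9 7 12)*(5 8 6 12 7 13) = (5 9 13)(6 12 8) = [0, 1, 2, 3, 4, 9, 12, 7, 6, 13, 10, 11, 8, 5]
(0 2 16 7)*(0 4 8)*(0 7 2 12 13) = (0 12 13)(2 16)(4 8 7) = [12, 1, 16, 3, 8, 5, 6, 4, 7, 9, 10, 11, 13, 0, 14, 15, 2]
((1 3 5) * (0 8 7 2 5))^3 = ((0 8 7 2 5 1 3))^3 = (0 2 3 7 1 8 5)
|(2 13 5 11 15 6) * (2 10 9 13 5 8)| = |(2 5 11 15 6 10 9 13 8)| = 9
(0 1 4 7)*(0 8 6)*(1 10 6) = (0 10 6)(1 4 7 8) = [10, 4, 2, 3, 7, 5, 0, 8, 1, 9, 6]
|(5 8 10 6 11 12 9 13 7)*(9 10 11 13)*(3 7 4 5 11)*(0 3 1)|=|(0 3 7 11 12 10 6 13 4 5 8 1)|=12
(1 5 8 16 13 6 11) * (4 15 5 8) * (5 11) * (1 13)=[0, 8, 2, 3, 15, 4, 5, 7, 16, 9, 10, 13, 12, 6, 14, 11, 1]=(1 8 16)(4 15 11 13 6 5)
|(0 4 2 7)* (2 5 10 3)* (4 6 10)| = |(0 6 10 3 2 7)(4 5)| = 6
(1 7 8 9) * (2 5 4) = [0, 7, 5, 3, 2, 4, 6, 8, 9, 1] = (1 7 8 9)(2 5 4)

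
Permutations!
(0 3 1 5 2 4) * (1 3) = (0 1 5 2 4) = [1, 5, 4, 3, 0, 2]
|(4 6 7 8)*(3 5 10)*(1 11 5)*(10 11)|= |(1 10 3)(4 6 7 8)(5 11)|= 12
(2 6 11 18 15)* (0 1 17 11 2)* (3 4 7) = (0 1 17 11 18 15)(2 6)(3 4 7) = [1, 17, 6, 4, 7, 5, 2, 3, 8, 9, 10, 18, 12, 13, 14, 0, 16, 11, 15]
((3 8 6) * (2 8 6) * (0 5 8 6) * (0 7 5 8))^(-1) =(0 5 7 3 6 2 8)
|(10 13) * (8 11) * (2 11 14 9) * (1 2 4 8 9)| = 14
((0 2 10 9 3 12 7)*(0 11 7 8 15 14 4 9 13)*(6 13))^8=(0 6 2 13 10)(3 12 8 15 14 4 9)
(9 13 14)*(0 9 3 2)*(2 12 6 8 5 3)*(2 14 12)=[9, 1, 0, 2, 4, 3, 8, 7, 5, 13, 10, 11, 6, 12, 14]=(14)(0 9 13 12 6 8 5 3 2)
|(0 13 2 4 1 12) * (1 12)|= 5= |(0 13 2 4 12)|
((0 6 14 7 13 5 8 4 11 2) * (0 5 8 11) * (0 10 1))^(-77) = ((0 6 14 7 13 8 4 10 1)(2 5 11))^(-77) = (0 13 1 7 10 14 4 6 8)(2 5 11)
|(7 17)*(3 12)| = 2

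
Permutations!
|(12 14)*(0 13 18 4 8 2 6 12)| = 9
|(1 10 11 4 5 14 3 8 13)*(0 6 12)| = |(0 6 12)(1 10 11 4 5 14 3 8 13)| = 9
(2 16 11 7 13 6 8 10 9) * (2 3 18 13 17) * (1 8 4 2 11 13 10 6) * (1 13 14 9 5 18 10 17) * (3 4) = (1 8 6 3 10 5 18 17 11 7)(2 16 14 9 4) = [0, 8, 16, 10, 2, 18, 3, 1, 6, 4, 5, 7, 12, 13, 9, 15, 14, 11, 17]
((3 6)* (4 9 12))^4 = ((3 6)(4 9 12))^4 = (4 9 12)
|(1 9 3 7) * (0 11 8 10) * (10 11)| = |(0 10)(1 9 3 7)(8 11)| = 4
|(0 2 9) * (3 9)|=4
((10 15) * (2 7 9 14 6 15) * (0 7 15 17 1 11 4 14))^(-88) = (0 9 7)(1 4 6)(2 10 15)(11 14 17)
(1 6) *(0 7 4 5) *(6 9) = (0 7 4 5)(1 9 6) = [7, 9, 2, 3, 5, 0, 1, 4, 8, 6]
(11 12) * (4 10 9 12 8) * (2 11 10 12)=[0, 1, 11, 3, 12, 5, 6, 7, 4, 2, 9, 8, 10]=(2 11 8 4 12 10 9)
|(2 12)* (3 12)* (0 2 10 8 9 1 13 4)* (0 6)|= |(0 2 3 12 10 8 9 1 13 4 6)|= 11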